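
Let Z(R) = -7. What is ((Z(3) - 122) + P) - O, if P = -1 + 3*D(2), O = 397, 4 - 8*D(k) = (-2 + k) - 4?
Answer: -524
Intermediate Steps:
D(k) = 5/4 - k/8 (D(k) = ½ - ((-2 + k) - 4)/8 = ½ - (-6 + k)/8 = ½ + (¾ - k/8) = 5/4 - k/8)
P = 2 (P = -1 + 3*(5/4 - ⅛*2) = -1 + 3*(5/4 - ¼) = -1 + 3*1 = -1 + 3 = 2)
((Z(3) - 122) + P) - O = ((-7 - 122) + 2) - 1*397 = (-129 + 2) - 397 = -127 - 397 = -524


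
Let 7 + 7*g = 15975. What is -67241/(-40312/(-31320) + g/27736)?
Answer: -6388778210535/130105831 ≈ -49105.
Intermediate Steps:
g = 15968/7 (g = -1 + (1/7)*15975 = -1 + 15975/7 = 15968/7 ≈ 2281.1)
-67241/(-40312/(-31320) + g/27736) = -67241/(-40312/(-31320) + (15968/7)/27736) = -67241/(-40312*(-1/31320) + (15968/7)*(1/27736)) = -67241/(5039/3915 + 1996/24269) = -67241/130105831/95013135 = -67241*95013135/130105831 = -6388778210535/130105831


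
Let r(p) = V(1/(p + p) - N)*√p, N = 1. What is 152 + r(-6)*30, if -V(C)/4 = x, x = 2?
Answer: 152 - 240*I*√6 ≈ 152.0 - 587.88*I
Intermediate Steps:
V(C) = -8 (V(C) = -4*2 = -8)
r(p) = -8*√p
152 + r(-6)*30 = 152 - 8*I*√6*30 = 152 - 240*I*√6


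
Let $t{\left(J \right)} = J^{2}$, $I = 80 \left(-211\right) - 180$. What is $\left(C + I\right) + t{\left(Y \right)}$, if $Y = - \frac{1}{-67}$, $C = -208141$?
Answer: $- \frac{1010927288}{4489} \approx -2.252 \cdot 10^{5}$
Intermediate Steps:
$Y = \frac{1}{67}$ ($Y = \left(-1\right) \left(- \frac{1}{67}\right) = \frac{1}{67} \approx 0.014925$)
$I = -17060$ ($I = -16880 - 180 = -17060$)
$\left(C + I\right) + t{\left(Y \right)} = \left(-208141 - 17060\right) + \left(\frac{1}{67}\right)^{2} = -225201 + \frac{1}{4489} = - \frac{1010927288}{4489}$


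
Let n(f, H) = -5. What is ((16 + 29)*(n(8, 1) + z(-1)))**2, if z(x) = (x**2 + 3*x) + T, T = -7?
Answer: 396900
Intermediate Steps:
z(x) = -7 + x**2 + 3*x (z(x) = (x**2 + 3*x) - 7 = -7 + x**2 + 3*x)
((16 + 29)*(n(8, 1) + z(-1)))**2 = ((16 + 29)*(-5 + (-7 + (-1)**2 + 3*(-1))))**2 = (45*(-5 + (-7 + 1 - 3)))**2 = (45*(-5 - 9))**2 = (45*(-14))**2 = (-630)**2 = 396900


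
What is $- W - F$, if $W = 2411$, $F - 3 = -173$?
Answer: $-2241$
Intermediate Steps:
$F = -170$ ($F = 3 - 173 = -170$)
$- W - F = \left(-1\right) 2411 - -170 = -2411 + 170 = -2241$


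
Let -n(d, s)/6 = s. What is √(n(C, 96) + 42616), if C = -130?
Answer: 2*√10510 ≈ 205.04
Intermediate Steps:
n(d, s) = -6*s
√(n(C, 96) + 42616) = √(-6*96 + 42616) = √(-576 + 42616) = √42040 = 2*√10510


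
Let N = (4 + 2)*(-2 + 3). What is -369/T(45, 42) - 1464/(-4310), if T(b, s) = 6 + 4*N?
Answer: -51549/4310 ≈ -11.960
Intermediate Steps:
N = 6 (N = 6*1 = 6)
T(b, s) = 30 (T(b, s) = 6 + 4*6 = 6 + 24 = 30)
-369/T(45, 42) - 1464/(-4310) = -369/30 - 1464/(-4310) = -369*1/30 - 1464*(-1/4310) = -123/10 + 732/2155 = -51549/4310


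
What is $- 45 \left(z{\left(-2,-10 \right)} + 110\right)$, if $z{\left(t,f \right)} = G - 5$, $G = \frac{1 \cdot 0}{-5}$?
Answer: $-4725$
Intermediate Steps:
$G = 0$ ($G = 0 \left(- \frac{1}{5}\right) = 0$)
$z{\left(t,f \right)} = -5$ ($z{\left(t,f \right)} = 0 - 5 = -5$)
$- 45 \left(z{\left(-2,-10 \right)} + 110\right) = - 45 \left(-5 + 110\right) = \left(-45\right) 105 = -4725$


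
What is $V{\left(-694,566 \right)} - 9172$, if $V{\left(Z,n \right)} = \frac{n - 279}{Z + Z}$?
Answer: $- \frac{12731023}{1388} \approx -9172.2$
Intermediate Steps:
$V{\left(Z,n \right)} = \frac{-279 + n}{2 Z}$
$V{\left(-694,566 \right)} - 9172 = \frac{-279 + 566}{2 \left(-694\right)} - 9172 = \frac{1}{2} \left(- \frac{1}{694}\right) 287 - 9172 = - \frac{287}{1388} - 9172 = - \frac{12731023}{1388}$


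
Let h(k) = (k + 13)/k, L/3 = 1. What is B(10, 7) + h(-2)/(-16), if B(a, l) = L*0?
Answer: 11/32 ≈ 0.34375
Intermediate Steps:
L = 3 (L = 3*1 = 3)
h(k) = (13 + k)/k
B(a, l) = 0 (B(a, l) = 3*0 = 0)
B(10, 7) + h(-2)/(-16) = 0 + ((13 - 2)/(-2))/(-16) = 0 - ½*11*(-1/16) = 0 - 11/2*(-1/16) = 0 + 11/32 = 11/32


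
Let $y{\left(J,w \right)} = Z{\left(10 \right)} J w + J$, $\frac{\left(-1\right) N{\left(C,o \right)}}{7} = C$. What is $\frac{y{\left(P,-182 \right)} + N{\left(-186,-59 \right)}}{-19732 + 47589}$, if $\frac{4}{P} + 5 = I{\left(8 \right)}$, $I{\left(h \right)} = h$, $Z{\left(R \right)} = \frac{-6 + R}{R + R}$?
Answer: $\frac{6274}{139285} \approx 0.045044$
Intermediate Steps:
$N{\left(C,o \right)} = - 7 C$
$Z{\left(R \right)} = \frac{-6 + R}{2 R}$
$P = \frac{4}{3}$ ($P = \frac{4}{-5 + 8} = \frac{4}{3} \approx 1.3333$)
$y{\left(J,w \right)} = J + \frac{J w}{5}$ ($y{\left(J,w \right)} = \frac{-6 + 10}{2 \cdot 10} J w + J = \frac{1}{2} \cdot \frac{1}{10} \cdot 4 J w + J = \frac{J}{5} w + J = \frac{J w}{5} + J = J + \frac{J w}{5}$)
$\frac{y{\left(P,-182 \right)} + N{\left(-186,-59 \right)}}{-19732 + 47589} = \frac{\frac{1}{5} \cdot \frac{4}{3} \left(5 - 182\right) - -1302}{-19732 + 47589} = \frac{\frac{1}{5} \cdot \frac{4}{3} \left(-177\right) + 1302}{27857} = \left(- \frac{236}{5} + 1302\right) \frac{1}{27857} = \frac{6274}{5} \cdot \frac{1}{27857} = \frac{6274}{139285}$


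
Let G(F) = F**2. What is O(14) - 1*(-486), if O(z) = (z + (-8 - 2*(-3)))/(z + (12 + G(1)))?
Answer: 4378/9 ≈ 486.44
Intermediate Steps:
O(z) = (-2 + z)/(13 + z) (O(z) = (z + (-8 - 2*(-3)))/(z + (12 + 1**2)) = (z + (-8 - 1*(-6)))/(z + (12 + 1)) = (z + (-8 + 6))/(z + 13) = (z - 2)/(13 + z) = (-2 + z)/(13 + z))
O(14) - 1*(-486) = (-2 + 14)/(13 + 14) - 1*(-486) = 12/27 + 486 = (1/27)*12 + 486 = 4/9 + 486 = 4378/9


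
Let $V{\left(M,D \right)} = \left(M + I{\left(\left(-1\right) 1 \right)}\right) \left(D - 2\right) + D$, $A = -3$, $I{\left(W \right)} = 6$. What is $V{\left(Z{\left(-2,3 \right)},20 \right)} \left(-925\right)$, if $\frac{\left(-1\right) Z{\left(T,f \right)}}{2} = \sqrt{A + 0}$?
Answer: $-118400 + 33300 i \sqrt{3} \approx -1.184 \cdot 10^{5} + 57677.0 i$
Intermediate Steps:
$Z{\left(T,f \right)} = - 2 i \sqrt{3}$ ($Z{\left(T,f \right)} = - 2 \sqrt{-3 + 0} = - 2 \sqrt{-3} = - 2 i \sqrt{3}$)
$V{\left(M,D \right)} = D + \left(-2 + D\right) \left(6 + M\right)$ ($V{\left(M,D \right)} = \left(M + 6\right) \left(D - 2\right) + D = \left(6 + M\right) \left(-2 + D\right) + D = \left(-2 + D\right) \left(6 + M\right) + D = D + \left(-2 + D\right) \left(6 + M\right)$)
$V{\left(Z{\left(-2,3 \right)},20 \right)} \left(-925\right) = \left(-12 - 2 \left(- 2 i \sqrt{3}\right) + 7 \cdot 20 + 20 \left(- 2 i \sqrt{3}\right)\right) \left(-925\right) = \left(-12 + 4 i \sqrt{3} + 140 - 40 i \sqrt{3}\right) \left(-925\right) = \left(128 - 36 i \sqrt{3}\right) \left(-925\right) = -118400 + 33300 i \sqrt{3}$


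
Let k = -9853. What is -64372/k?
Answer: 64372/9853 ≈ 6.5332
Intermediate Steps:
-64372/k = -64372/(-9853) = -64372*(-1/9853) = 64372/9853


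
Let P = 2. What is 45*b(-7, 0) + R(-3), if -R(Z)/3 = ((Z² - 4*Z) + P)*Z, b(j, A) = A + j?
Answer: -108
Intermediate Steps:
R(Z) = -3*Z*(2 + Z² - 4*Z) (R(Z) = -3*((Z² - 4*Z) + 2)*Z = -3*(2 + Z² - 4*Z)*Z = -3*Z*(2 + Z² - 4*Z))
45*b(-7, 0) + R(-3) = 45*(0 - 7) + 3*(-3)*(-2 - 1*(-3)² + 4*(-3)) = 45*(-7) + 3*(-3)*(-2 - 1*9 - 12) = -315 + 3*(-3)*(-2 - 9 - 12) = -315 + 3*(-3)*(-23) = -315 + 207 = -108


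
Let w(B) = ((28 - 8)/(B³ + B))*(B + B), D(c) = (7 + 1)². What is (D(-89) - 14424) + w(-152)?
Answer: -66357552/4621 ≈ -14360.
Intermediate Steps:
D(c) = 64 (D(c) = 8² = 64)
w(B) = 40*B/(B + B³) (w(B) = (20/(B + B³))*(2*B) = 40*B/(B + B³))
(D(-89) - 14424) + w(-152) = (64 - 14424) + 40/(1 + (-152)²) = -14360 + 40/(1 + 23104) = -14360 + 40/23105 = -14360 + 40*(1/23105) = -14360 + 8/4621 = -66357552/4621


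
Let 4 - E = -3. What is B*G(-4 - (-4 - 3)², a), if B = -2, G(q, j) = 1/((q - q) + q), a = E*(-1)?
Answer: 2/53 ≈ 0.037736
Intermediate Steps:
E = 7 (E = 4 - 1*(-3) = 4 + 3 = 7)
a = -7 (a = 7*(-1) = -7)
G(q, j) = 1/q (G(q, j) = 1/(0 + q) = 1/q)
B*G(-4 - (-4 - 3)², a) = -2/(-4 - (-4 - 3)²) = -2/(-4 - 1*(-7)²) = -2/(-4 - 1*49) = -2/(-4 - 49) = -2/(-53) = -2*(-1/53) = 2/53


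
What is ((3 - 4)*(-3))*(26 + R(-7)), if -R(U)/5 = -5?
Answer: 153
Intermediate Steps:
R(U) = 25 (R(U) = -5*(-5) = 25)
((3 - 4)*(-3))*(26 + R(-7)) = ((3 - 4)*(-3))*(26 + 25) = -1*(-3)*51 = 3*51 = 153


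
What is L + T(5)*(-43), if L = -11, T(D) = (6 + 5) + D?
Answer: -699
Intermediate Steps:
T(D) = 11 + D
L + T(5)*(-43) = -11 + (11 + 5)*(-43) = -11 + 16*(-43) = -11 - 688 = -699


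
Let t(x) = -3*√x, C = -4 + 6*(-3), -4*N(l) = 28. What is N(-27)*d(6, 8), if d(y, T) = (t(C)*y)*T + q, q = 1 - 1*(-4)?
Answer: -35 + 1008*I*√22 ≈ -35.0 + 4727.9*I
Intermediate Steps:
N(l) = -7 (N(l) = -¼*28 = -7)
C = -22 (C = -4 - 18 = -22)
q = 5 (q = 1 + 4 = 5)
d(y, T) = 5 - 3*I*T*y*√22 (d(y, T) = ((-3*I*√22)*y)*T + 5 = (-3*I*y*√22)*T + 5 = -3*I*T*y*√22 + 5 = 5 - 3*I*T*y*√22)
N(-27)*d(6, 8) = -7*(5 - 3*I*8*6*√22) = -7*(5 - 144*I*√22) = -35 + 1008*I*√22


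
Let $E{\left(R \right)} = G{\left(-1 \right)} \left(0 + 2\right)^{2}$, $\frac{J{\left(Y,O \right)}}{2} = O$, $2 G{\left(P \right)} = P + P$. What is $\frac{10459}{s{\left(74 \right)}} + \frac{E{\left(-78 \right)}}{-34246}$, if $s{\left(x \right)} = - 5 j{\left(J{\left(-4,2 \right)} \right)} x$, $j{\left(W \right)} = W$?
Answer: $- \frac{179086497}{25342040} \approx -7.0668$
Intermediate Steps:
$G{\left(P \right)} = P$ ($G{\left(P \right)} = \frac{P + P}{2} = \frac{2 P}{2} = P$)
$J{\left(Y,O \right)} = 2 O$
$s{\left(x \right)} = - 20 x$ ($s{\left(x \right)} = - 5 \cdot 2 \cdot 2 x = \left(-5\right) 4 x = - 20 x$)
$E{\left(R \right)} = -4$ ($E{\left(R \right)} = - \left(0 + 2\right)^{2} = - 2^{2} = \left(-1\right) 4 = -4$)
$\frac{10459}{s{\left(74 \right)}} + \frac{E{\left(-78 \right)}}{-34246} = \frac{10459}{\left(-20\right) 74} - \frac{4}{-34246} = \frac{10459}{-1480} - - \frac{2}{17123} = 10459 \left(- \frac{1}{1480}\right) + \frac{2}{17123} = - \frac{10459}{1480} + \frac{2}{17123} = - \frac{179086497}{25342040}$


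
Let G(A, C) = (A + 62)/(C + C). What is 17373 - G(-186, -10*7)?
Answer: 608024/35 ≈ 17372.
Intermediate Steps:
G(A, C) = (62 + A)/(2*C) (G(A, C) = (62 + A)/((2*C)) = (62 + A)*(1/(2*C)) = (62 + A)/(2*C))
17373 - G(-186, -10*7) = 17373 - (62 - 186)/(2*((-10*7))) = 17373 - (-124)/(2*(-70)) = 17373 - (-1)*(-124)/(2*70) = 17373 - 1*31/35 = 17373 - 31/35 = 608024/35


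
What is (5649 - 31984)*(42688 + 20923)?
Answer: -1675195685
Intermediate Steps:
(5649 - 31984)*(42688 + 20923) = -26335*63611 = -1675195685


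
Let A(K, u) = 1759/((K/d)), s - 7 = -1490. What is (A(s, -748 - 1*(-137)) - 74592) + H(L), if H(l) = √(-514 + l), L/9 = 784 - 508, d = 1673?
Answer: -113562743/1483 + √1970 ≈ -76532.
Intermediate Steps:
s = -1483 (s = 7 - 1490 = -1483)
L = 2484 (L = 9*(784 - 508) = 9*276 = 2484)
A(K, u) = 2942807/K (A(K, u) = 1759/((K/1673)) = 1759*(1673/K) = 2942807/K)
(A(s, -748 - 1*(-137)) - 74592) + H(L) = (2942807/(-1483) - 74592) + √(-514 + 2484) = (2942807*(-1/1483) - 74592) + √1970 = (-2942807/1483 - 74592) + √1970 = -113562743/1483 + √1970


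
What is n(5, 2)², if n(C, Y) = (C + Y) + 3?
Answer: 100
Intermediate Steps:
n(C, Y) = 3 + C + Y
n(5, 2)² = (3 + 5 + 2)² = 10² = 100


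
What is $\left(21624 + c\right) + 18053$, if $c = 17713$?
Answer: $57390$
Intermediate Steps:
$\left(21624 + c\right) + 18053 = \left(21624 + 17713\right) + 18053 = 39337 + 18053 = 57390$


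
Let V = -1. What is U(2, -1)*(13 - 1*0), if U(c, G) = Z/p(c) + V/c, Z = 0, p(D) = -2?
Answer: -13/2 ≈ -6.5000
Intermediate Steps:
U(c, G) = -1/c (U(c, G) = 0/(-2) - 1/c = 0*(-½) - 1/c = 0 - 1/c = -1/c)
U(2, -1)*(13 - 1*0) = (-1/2)*(13 - 1*0) = (-1*½)*(13 + 0) = -½*13 = -13/2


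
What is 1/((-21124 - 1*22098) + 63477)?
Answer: 1/20255 ≈ 4.9371e-5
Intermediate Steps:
1/((-21124 - 1*22098) + 63477) = 1/((-21124 - 22098) + 63477) = 1/(-43222 + 63477) = 1/20255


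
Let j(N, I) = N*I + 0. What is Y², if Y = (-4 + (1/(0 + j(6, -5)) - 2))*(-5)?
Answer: 32761/36 ≈ 910.03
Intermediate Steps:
j(N, I) = I*N (j(N, I) = I*N + 0 = I*N)
Y = 181/6 (Y = (-4 + (1/(0 - 5*6) - 2))*(-5) = (-4 + (1/(0 - 30) - 2))*(-5) = (-4 + (1/(-30) - 2))*(-5) = (-4 + (-1/30 - 2))*(-5) = (-4 - 61/30)*(-5) = -181/30*(-5) = 181/6 ≈ 30.167)
Y² = (181/6)² = 32761/36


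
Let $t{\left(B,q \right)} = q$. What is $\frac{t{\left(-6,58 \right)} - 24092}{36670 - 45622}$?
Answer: $\frac{12017}{4476} \approx 2.6848$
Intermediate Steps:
$\frac{t{\left(-6,58 \right)} - 24092}{36670 - 45622} = \frac{58 - 24092}{36670 - 45622} = - \frac{24034}{-8952} = \left(-24034\right) \left(- \frac{1}{8952}\right) = \frac{12017}{4476}$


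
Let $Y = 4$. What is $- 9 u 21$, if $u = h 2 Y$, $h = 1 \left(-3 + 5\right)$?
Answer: $-3024$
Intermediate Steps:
$h = 2$ ($h = 1 \cdot 2 = 2$)
$u = 16$ ($u = 2 \cdot 2 \cdot 4 = 4 \cdot 4 = 16$)
$- 9 u 21 = \left(-9\right) 16 \cdot 21 = \left(-144\right) 21 = -3024$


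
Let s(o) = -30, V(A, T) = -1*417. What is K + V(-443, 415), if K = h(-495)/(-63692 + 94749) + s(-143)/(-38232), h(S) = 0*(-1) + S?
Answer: -82525298923/197895204 ≈ -417.02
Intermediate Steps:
V(A, T) = -417
h(S) = S (h(S) = 0 + S = S)
K = -2998855/197895204 (K = -495/(-63692 + 94749) - 30/(-38232) = -495/31057 - 30*(-1/38232) = -495*1/31057 + 5/6372 = -495/31057 + 5/6372 = -2998855/197895204 ≈ -0.015154)
K + V(-443, 415) = -2998855/197895204 - 417 = -82525298923/197895204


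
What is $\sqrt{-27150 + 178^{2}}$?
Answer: $\sqrt{4534} \approx 67.335$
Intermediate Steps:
$\sqrt{-27150 + 178^{2}} = \sqrt{-27150 + 31684} = \sqrt{4534}$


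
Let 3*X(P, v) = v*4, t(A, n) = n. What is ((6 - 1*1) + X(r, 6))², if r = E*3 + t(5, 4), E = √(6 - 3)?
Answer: 169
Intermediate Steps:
E = √3 ≈ 1.7320
r = 4 + 3*√3 (r = √3*3 + 4 = 3*√3 + 4 = 4 + 3*√3 ≈ 9.1962)
X(P, v) = 4*v/3 (X(P, v) = (v*4)/3 = (4*v)/3 = 4*v/3)
((6 - 1*1) + X(r, 6))² = ((6 - 1*1) + (4/3)*6)² = ((6 - 1) + 8)² = (5 + 8)² = 13² = 169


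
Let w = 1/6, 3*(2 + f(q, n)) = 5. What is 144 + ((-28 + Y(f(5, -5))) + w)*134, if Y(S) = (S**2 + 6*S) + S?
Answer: -34951/9 ≈ -3883.4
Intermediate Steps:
f(q, n) = -1/3 (f(q, n) = -2 + (1/3)*5 = -2 + 5/3 = -1/3)
w = 1/6 (w = (1/6)*1 = 1/6 ≈ 0.16667)
Y(S) = S**2 + 7*S
144 + ((-28 + Y(f(5, -5))) + w)*134 = 144 + ((-28 - (7 - 1/3)/3) + 1/6)*134 = 144 + ((-28 - 1/3*20/3) + 1/6)*134 = 144 + ((-28 - 20/9) + 1/6)*134 = 144 + (-272/9 + 1/6)*134 = 144 - 541/18*134 = 144 - 36247/9 = -34951/9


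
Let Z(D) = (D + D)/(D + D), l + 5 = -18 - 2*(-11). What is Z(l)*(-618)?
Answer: -618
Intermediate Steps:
l = -1 (l = -5 + (-18 - 2*(-11)) = -5 + (-18 + 22) = -5 + 4 = -1)
Z(D) = 1 (Z(D) = (2*D)/((2*D)) = (2*D)*(1/(2*D)) = 1)
Z(l)*(-618) = 1*(-618) = -618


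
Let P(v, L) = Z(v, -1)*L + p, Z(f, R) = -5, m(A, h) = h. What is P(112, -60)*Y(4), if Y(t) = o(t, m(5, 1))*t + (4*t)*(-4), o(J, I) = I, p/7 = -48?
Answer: 2160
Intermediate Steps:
p = -336 (p = 7*(-48) = -336)
P(v, L) = -336 - 5*L (P(v, L) = -5*L - 336 = -336 - 5*L)
Y(t) = -15*t (Y(t) = 1*t + (4*t)*(-4) = t - 16*t = -15*t)
P(112, -60)*Y(4) = (-336 - 5*(-60))*(-15*4) = (-336 + 300)*(-60) = -36*(-60) = 2160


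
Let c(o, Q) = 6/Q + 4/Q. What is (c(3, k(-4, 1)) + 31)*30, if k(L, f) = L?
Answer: 855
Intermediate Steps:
c(o, Q) = 10/Q
(c(3, k(-4, 1)) + 31)*30 = (10/(-4) + 31)*30 = (10*(-¼) + 31)*30 = (-5/2 + 31)*30 = (57/2)*30 = 855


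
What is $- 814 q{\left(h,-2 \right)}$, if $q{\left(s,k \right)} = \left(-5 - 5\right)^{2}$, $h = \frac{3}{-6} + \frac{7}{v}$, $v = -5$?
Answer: $-81400$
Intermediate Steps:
$h = - \frac{19}{10}$ ($h = \frac{3}{-6} + \frac{7}{-5} = 3 \left(- \frac{1}{6}\right) + 7 \left(- \frac{1}{5}\right) = - \frac{1}{2} - \frac{7}{5} = - \frac{19}{10} \approx -1.9$)
$q{\left(s,k \right)} = 100$ ($q{\left(s,k \right)} = \left(-10\right)^{2} = 100$)
$- 814 q{\left(h,-2 \right)} = \left(-814\right) 100 = -81400$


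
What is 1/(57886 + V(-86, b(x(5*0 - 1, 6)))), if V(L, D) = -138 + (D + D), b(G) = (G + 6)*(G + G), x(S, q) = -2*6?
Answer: 1/58036 ≈ 1.7231e-5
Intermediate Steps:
x(S, q) = -12
b(G) = 2*G*(6 + G) (b(G) = (6 + G)*(2*G) = 2*G*(6 + G))
V(L, D) = -138 + 2*D
1/(57886 + V(-86, b(x(5*0 - 1, 6)))) = 1/(57886 + (-138 + 2*(2*(-12)*(6 - 12)))) = 1/(57886 + (-138 + 2*(2*(-12)*(-6)))) = 1/(57886 + (-138 + 2*144)) = 1/(57886 + (-138 + 288)) = 1/(57886 + 150) = 1/58036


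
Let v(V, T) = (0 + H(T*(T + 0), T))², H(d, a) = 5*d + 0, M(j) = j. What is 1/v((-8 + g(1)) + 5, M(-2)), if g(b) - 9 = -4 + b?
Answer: 1/400 ≈ 0.0025000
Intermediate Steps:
g(b) = 5 + b (g(b) = 9 + (-4 + b) = 5 + b)
H(d, a) = 5*d
v(V, T) = 25*T⁴ (v(V, T) = (0 + 5*(T*(T + 0)))² = (0 + 5*(T*T))² = (0 + 5*T²)² = (5*T²)² = 25*T⁴)
1/v((-8 + g(1)) + 5, M(-2)) = 1/(25*(-2)⁴) = 1/(25*16) = 1/400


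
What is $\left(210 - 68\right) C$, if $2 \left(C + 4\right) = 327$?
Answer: $22649$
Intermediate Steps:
$C = \frac{319}{2}$ ($C = -4 + \frac{1}{2} \cdot 327 = -4 + \frac{327}{2} = \frac{319}{2} \approx 159.5$)
$\left(210 - 68\right) C = \left(210 - 68\right) \frac{319}{2} = 142 \cdot \frac{319}{2} = 22649$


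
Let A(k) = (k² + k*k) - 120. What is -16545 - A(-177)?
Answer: -79083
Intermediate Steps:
A(k) = -120 + 2*k² (A(k) = (k² + k²) - 120 = 2*k² - 120 = -120 + 2*k²)
-16545 - A(-177) = -16545 - (-120 + 2*(-177)²) = -16545 - (-120 + 2*31329) = -16545 - (-120 + 62658) = -16545 - 1*62538 = -16545 - 62538 = -79083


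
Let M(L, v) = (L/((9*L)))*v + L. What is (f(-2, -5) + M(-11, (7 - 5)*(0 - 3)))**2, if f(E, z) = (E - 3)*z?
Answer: 1600/9 ≈ 177.78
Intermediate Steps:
f(E, z) = z*(-3 + E) (f(E, z) = (-3 + E)*z = z*(-3 + E))
M(L, v) = L + v/9 (M(L, v) = ((1/(9*L))*L)*v + L = v/9 + L = L + v/9)
(f(-2, -5) + M(-11, (7 - 5)*(0 - 3)))**2 = (-5*(-3 - 2) + (-11 + ((7 - 5)*(0 - 3))/9))**2 = (-5*(-5) + (-11 + (2*(-3))/9))**2 = (25 + (-11 + (1/9)*(-6)))**2 = (25 + (-11 - 2/3))**2 = (25 - 35/3)**2 = (40/3)**2 = 1600/9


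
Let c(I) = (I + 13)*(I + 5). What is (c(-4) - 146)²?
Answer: 18769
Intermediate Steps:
c(I) = (5 + I)*(13 + I) (c(I) = (13 + I)*(5 + I) = (5 + I)*(13 + I))
(c(-4) - 146)² = ((65 + (-4)² + 18*(-4)) - 146)² = ((65 + 16 - 72) - 146)² = (9 - 146)² = (-137)² = 18769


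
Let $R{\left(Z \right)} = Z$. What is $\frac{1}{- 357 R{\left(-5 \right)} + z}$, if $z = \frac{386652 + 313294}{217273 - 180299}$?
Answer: $\frac{18487}{33349268} \approx 0.00055434$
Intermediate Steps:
$z = \frac{349973}{18487}$ ($z = \frac{699946}{36974} = 699946 \cdot \frac{1}{36974} = \frac{349973}{18487} \approx 18.931$)
$\frac{1}{- 357 R{\left(-5 \right)} + z} = \frac{1}{\left(-357\right) \left(-5\right) + \frac{349973}{18487}} = \frac{1}{1785 + \frac{349973}{18487}} = \frac{1}{\frac{33349268}{18487}} = \frac{18487}{33349268}$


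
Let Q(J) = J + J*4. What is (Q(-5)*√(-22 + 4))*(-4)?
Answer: 300*I*√2 ≈ 424.26*I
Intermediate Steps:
Q(J) = 5*J (Q(J) = J + 4*J = 5*J)
(Q(-5)*√(-22 + 4))*(-4) = ((5*(-5))*√(-22 + 4))*(-4) = -75*I*√2*(-4) = 300*I*√2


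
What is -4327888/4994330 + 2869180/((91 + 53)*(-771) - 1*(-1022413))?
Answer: 126649295524/55509480785 ≈ 2.2816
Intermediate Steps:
-4327888/4994330 + 2869180/((91 + 53)*(-771) - 1*(-1022413)) = -4327888*1/4994330 + 2869180/(144*(-771) + 1022413) = -2163944/2497165 + 2869180/(-111024 + 1022413) = -2163944/2497165 + 2869180/911389 = -2163944/2497165 + 2869180*(1/911389) = -2163944/2497165 + 69980/22229 = 126649295524/55509480785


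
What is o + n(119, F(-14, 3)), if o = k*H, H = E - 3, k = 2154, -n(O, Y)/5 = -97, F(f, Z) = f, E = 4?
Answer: 2639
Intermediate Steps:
n(O, Y) = 485 (n(O, Y) = -5*(-97) = 485)
H = 1 (H = 4 - 3 = 1)
o = 2154 (o = 2154*1 = 2154)
o + n(119, F(-14, 3)) = 2154 + 485 = 2639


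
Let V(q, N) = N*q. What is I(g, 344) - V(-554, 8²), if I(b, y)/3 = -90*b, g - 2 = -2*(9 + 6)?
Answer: 43016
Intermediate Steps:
g = -28 (g = 2 - 2*(9 + 6) = 2 - 2*15 = 2 - 30 = -28)
I(b, y) = -270*b (I(b, y) = 3*(-90*b) = -270*b)
I(g, 344) - V(-554, 8²) = -270*(-28) - 8²*(-554) = 7560 - 64*(-554) = 7560 - 1*(-35456) = 7560 + 35456 = 43016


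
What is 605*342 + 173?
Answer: 207083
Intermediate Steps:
605*342 + 173 = 206910 + 173 = 207083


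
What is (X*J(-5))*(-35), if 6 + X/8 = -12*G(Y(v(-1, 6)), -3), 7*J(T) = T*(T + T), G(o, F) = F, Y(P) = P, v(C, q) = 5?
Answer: -60000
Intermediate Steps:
J(T) = 2*T²/7 (J(T) = (T*(T + T))/7 = (T*(2*T))/7 = (2*T²)/7 = 2*T²/7)
X = 240 (X = -48 + 8*(-12*(-3)) = -48 + 8*36 = -48 + 288 = 240)
(X*J(-5))*(-35) = (240*((2/7)*(-5)²))*(-35) = (240*((2/7)*25))*(-35) = (240*(50/7))*(-35) = (12000/7)*(-35) = -60000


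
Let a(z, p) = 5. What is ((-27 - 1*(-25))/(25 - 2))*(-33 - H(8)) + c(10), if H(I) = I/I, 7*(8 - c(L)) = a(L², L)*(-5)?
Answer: 2339/161 ≈ 14.528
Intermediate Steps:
c(L) = 81/7 (c(L) = 8 - 5*(-5)/7 = 8 - ⅐*(-25) = 8 + 25/7 = 81/7)
H(I) = 1
((-27 - 1*(-25))/(25 - 2))*(-33 - H(8)) + c(10) = ((-27 - 1*(-25))/(25 - 2))*(-33 - 1*1) + 81/7 = ((-27 + 25)/23)*(-33 - 1) + 81/7 = -2*1/23*(-34) + 81/7 = -2/23*(-34) + 81/7 = 68/23 + 81/7 = 2339/161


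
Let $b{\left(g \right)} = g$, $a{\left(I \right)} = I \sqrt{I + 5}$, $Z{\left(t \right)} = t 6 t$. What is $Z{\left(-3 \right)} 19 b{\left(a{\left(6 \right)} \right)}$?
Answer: $6156 \sqrt{11} \approx 20417.0$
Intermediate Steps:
$Z{\left(t \right)} = 6 t^{2}$ ($Z{\left(t \right)} = 6 t t = 6 t^{2}$)
$a{\left(I \right)} = I \sqrt{5 + I}$
$Z{\left(-3 \right)} 19 b{\left(a{\left(6 \right)} \right)} = 6 \left(-3\right)^{2} \cdot 19 \cdot 6 \sqrt{5 + 6} = 6 \cdot 9 \cdot 19 \cdot 6 \sqrt{11} = 54 \cdot 19 \cdot 6 \sqrt{11} = 1026 \cdot 6 \sqrt{11} = 6156 \sqrt{11}$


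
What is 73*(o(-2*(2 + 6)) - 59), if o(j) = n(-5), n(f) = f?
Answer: -4672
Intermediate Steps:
o(j) = -5
73*(o(-2*(2 + 6)) - 59) = 73*(-5 - 59) = 73*(-64) = -4672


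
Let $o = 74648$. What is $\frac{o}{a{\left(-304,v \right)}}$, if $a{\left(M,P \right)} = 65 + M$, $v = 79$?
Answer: $- \frac{74648}{239} \approx -312.33$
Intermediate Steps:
$\frac{o}{a{\left(-304,v \right)}} = \frac{74648}{65 - 304} = \frac{74648}{-239} = 74648 \left(- \frac{1}{239}\right) = - \frac{74648}{239}$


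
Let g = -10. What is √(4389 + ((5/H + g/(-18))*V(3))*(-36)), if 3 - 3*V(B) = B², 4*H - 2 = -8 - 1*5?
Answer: √520069/11 ≈ 65.560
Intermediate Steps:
H = -11/4 (H = ½ + (-8 - 1*5)/4 = ½ + (-8 - 5)/4 = ½ + (¼)*(-13) = ½ - 13/4 = -11/4 ≈ -2.7500)
V(B) = 1 - B²/3
√(4389 + ((5/H + g/(-18))*V(3))*(-36)) = √(4389 + ((5/(-11/4) - 10/(-18))*(1 - ⅓*3²))*(-36)) = √(4389 + ((5*(-4/11) - 10*(-1/18))*(1 - ⅓*9))*(-36)) = √(4389 + ((-20/11 + 5/9)*(1 - 3))*(-36)) = √(4389 - 125/99*(-2)*(-36)) = √(4389 + (250/99)*(-36)) = √(4389 - 1000/11) = √(47279/11) = √520069/11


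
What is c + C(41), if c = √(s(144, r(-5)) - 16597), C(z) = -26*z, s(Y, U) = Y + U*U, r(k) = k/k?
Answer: -1066 + 6*I*√457 ≈ -1066.0 + 128.27*I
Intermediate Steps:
r(k) = 1
s(Y, U) = Y + U²
c = 6*I*√457 (c = √((144 + 1²) - 16597) = √((144 + 1) - 16597) = √(145 - 16597) = √(-16452) = 6*I*√457 ≈ 128.27*I)
c + C(41) = 6*I*√457 - 26*41 = 6*I*√457 - 1066 = -1066 + 6*I*√457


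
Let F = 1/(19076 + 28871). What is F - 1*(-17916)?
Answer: 859018453/47947 ≈ 17916.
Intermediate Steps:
F = 1/47947 ≈ 2.0856e-5
F - 1*(-17916) = 1/47947 - 1*(-17916) = 1/47947 + 17916 = 859018453/47947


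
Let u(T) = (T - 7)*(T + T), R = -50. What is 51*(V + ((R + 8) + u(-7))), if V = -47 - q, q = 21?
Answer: 4386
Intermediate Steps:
u(T) = 2*T*(-7 + T) (u(T) = (-7 + T)*(2*T) = 2*T*(-7 + T))
V = -68 (V = -47 - 1*21 = -47 - 21 = -68)
51*(V + ((R + 8) + u(-7))) = 51*(-68 + ((-50 + 8) + 2*(-7)*(-7 - 7))) = 51*(-68 + (-42 + 2*(-7)*(-14))) = 51*(-68 + (-42 + 196)) = 51*(-68 + 154) = 51*86 = 4386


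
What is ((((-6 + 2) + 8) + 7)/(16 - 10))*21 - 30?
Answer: 17/2 ≈ 8.5000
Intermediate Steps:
((((-6 + 2) + 8) + 7)/(16 - 10))*21 - 30 = (((-4 + 8) + 7)/6)*21 - 30 = ((4 + 7)*(1/6))*21 - 30 = (11*(1/6))*21 - 30 = (11/6)*21 - 30 = 77/2 - 30 = 17/2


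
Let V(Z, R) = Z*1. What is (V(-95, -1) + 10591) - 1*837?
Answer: 9659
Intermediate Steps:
V(Z, R) = Z
(V(-95, -1) + 10591) - 1*837 = (-95 + 10591) - 1*837 = 10496 - 837 = 9659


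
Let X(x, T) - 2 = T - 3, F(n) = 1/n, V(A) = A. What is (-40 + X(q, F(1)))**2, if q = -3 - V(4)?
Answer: 1600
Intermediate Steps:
q = -7 (q = -3 - 1*4 = -3 - 4 = -7)
X(x, T) = -1 + T (X(x, T) = 2 + (T - 3) = 2 + (-3 + T) = -1 + T)
(-40 + X(q, F(1)))**2 = (-40 + (-1 + 1/1))**2 = (-40 + (-1 + 1))**2 = (-40 + 0)**2 = (-40)**2 = 1600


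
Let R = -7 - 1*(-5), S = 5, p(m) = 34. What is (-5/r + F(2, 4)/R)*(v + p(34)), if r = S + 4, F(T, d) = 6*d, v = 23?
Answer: -2147/3 ≈ -715.67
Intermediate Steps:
R = -2 (R = -7 + 5 = -2)
r = 9 (r = 5 + 4 = 9)
(-5/r + F(2, 4)/R)*(v + p(34)) = (-5/9 + (6*4)/(-2))*(23 + 34) = (-5*⅑ + 24*(-½))*57 = (-5/9 - 12)*57 = -113/9*57 = -2147/3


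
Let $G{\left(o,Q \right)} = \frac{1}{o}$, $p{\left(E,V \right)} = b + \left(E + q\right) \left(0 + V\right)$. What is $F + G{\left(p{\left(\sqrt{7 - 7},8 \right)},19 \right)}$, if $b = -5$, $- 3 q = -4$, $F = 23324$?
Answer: $\frac{396511}{17} \approx 23324.0$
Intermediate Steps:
$q = \frac{4}{3}$ ($q = \left(- \frac{1}{3}\right) \left(-4\right) = \frac{4}{3} \approx 1.3333$)
$p{\left(E,V \right)} = -5 + V \left(\frac{4}{3} + E\right)$ ($p{\left(E,V \right)} = -5 + \left(E + \frac{4}{3}\right) \left(0 + V\right) = -5 + \left(\frac{4}{3} + E\right) V = -5 + V \left(\frac{4}{3} + E\right)$)
$F + G{\left(p{\left(\sqrt{7 - 7},8 \right)},19 \right)} = 23324 + \frac{1}{-5 + \frac{4}{3} \cdot 8 + \sqrt{7 - 7} \cdot 8} = 23324 + \frac{1}{-5 + \frac{32}{3} + \sqrt{0} \cdot 8} = 23324 + \frac{1}{-5 + \frac{32}{3} + 0 \cdot 8} = 23324 + \frac{1}{-5 + \frac{32}{3} + 0} = 23324 + \frac{1}{\frac{17}{3}} = 23324 + \frac{3}{17} = \frac{396511}{17}$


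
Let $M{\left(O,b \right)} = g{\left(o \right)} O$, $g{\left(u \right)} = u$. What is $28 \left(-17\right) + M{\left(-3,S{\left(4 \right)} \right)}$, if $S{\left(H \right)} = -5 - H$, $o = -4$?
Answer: $-464$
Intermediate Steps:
$M{\left(O,b \right)} = - 4 O$
$28 \left(-17\right) + M{\left(-3,S{\left(4 \right)} \right)} = 28 \left(-17\right) - -12 = -476 + 12 = -464$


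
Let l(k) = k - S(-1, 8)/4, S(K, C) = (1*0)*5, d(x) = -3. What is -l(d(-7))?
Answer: 3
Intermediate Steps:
S(K, C) = 0 (S(K, C) = 0*5 = 0)
l(k) = k (l(k) = k - 0/4 = k - 1*0 = k + 0 = k)
-l(d(-7)) = -1*(-3) = 3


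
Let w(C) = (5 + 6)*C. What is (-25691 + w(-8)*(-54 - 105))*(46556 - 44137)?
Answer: -28299881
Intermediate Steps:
w(C) = 11*C
(-25691 + w(-8)*(-54 - 105))*(46556 - 44137) = (-25691 + (11*(-8))*(-54 - 105))*(46556 - 44137) = (-25691 - 88*(-159))*2419 = (-25691 + 13992)*2419 = -11699*2419 = -28299881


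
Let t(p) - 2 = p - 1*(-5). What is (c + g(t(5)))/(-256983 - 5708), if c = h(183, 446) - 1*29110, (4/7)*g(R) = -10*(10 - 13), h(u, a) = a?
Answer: 57223/525382 ≈ 0.10892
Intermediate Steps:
t(p) = 7 + p (t(p) = 2 + (p - 1*(-5)) = 2 + (p + 5) = 2 + (5 + p) = 7 + p)
g(R) = 105/2 (g(R) = 7*(-10*(10 - 13))/4 = 7*(-10*(-3))/4 = (7/4)*30 = 105/2)
c = -28664 (c = 446 - 1*29110 = 446 - 29110 = -28664)
(c + g(t(5)))/(-256983 - 5708) = (-28664 + 105/2)/(-256983 - 5708) = -57223/2/(-262691) = -57223/2*(-1/262691) = 57223/525382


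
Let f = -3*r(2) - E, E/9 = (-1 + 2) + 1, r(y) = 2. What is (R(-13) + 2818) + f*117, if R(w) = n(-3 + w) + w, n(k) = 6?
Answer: 3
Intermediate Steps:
R(w) = 6 + w
E = 18 (E = 9*((-1 + 2) + 1) = 9*(1 + 1) = 9*2 = 18)
f = -24 (f = -3*2 - 1*18 = -6 - 18 = -24)
(R(-13) + 2818) + f*117 = ((6 - 13) + 2818) - 24*117 = (-7 + 2818) - 2808 = 2811 - 2808 = 3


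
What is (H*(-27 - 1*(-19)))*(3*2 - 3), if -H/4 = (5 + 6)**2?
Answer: 11616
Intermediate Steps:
H = -484 (H = -4*(5 + 6)**2 = -4*11**2 = -4*121 = -484)
(H*(-27 - 1*(-19)))*(3*2 - 3) = (-484*(-27 - 1*(-19)))*(3*2 - 3) = (-484*(-27 + 19))*(6 - 3) = -484*(-8)*3 = 3872*3 = 11616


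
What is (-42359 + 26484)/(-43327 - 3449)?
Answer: 15875/46776 ≈ 0.33938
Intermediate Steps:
(-42359 + 26484)/(-43327 - 3449) = -15875/(-46776) = -15875*(-1/46776) = 15875/46776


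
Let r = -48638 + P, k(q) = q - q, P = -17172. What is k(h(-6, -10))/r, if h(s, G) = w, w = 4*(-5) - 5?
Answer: 0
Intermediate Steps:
w = -25 (w = -20 - 5 = -25)
h(s, G) = -25
k(q) = 0
r = -65810 (r = -48638 - 17172 = -65810)
k(h(-6, -10))/r = 0/(-65810) = 0*(-1/65810) = 0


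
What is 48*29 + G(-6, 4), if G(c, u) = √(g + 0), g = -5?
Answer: 1392 + I*√5 ≈ 1392.0 + 2.2361*I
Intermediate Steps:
G(c, u) = I*√5 (G(c, u) = √(-5 + 0) = √(-5) = I*√5)
48*29 + G(-6, 4) = 48*29 + I*√5 = 1392 + I*√5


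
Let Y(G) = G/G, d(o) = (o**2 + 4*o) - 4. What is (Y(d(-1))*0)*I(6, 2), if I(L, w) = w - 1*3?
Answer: 0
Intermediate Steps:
d(o) = -4 + o**2 + 4*o
Y(G) = 1
I(L, w) = -3 + w (I(L, w) = w - 3 = -3 + w)
(Y(d(-1))*0)*I(6, 2) = (1*0)*(-3 + 2) = 0*(-1) = 0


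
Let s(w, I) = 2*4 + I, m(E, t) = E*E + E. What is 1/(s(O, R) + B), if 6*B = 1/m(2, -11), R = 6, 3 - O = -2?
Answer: 36/505 ≈ 0.071287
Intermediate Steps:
m(E, t) = E + E² (m(E, t) = E² + E = E + E²)
O = 5 (O = 3 - 1*(-2) = 3 + 2 = 5)
s(w, I) = 8 + I
B = 1/36 (B = 1/(6*((2*(1 + 2)))) = 1/(6*((2*3))) = (⅙)/6 = (⅙)*(⅙) = 1/36 ≈ 0.027778)
1/(s(O, R) + B) = 1/((8 + 6) + 1/36) = 1/(14 + 1/36) = 1/(505/36) = 36/505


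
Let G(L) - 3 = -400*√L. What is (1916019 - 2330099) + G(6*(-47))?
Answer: -414077 - 400*I*√282 ≈ -4.1408e+5 - 6717.1*I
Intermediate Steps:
G(L) = 3 - 400*√L
(1916019 - 2330099) + G(6*(-47)) = (1916019 - 2330099) + (3 - 400*I*√282) = -414080 + (3 - 400*I*√282) = -414077 - 400*I*√282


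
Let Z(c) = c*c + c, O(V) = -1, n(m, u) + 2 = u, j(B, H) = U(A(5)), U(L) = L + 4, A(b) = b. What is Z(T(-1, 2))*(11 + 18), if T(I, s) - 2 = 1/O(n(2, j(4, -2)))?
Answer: 58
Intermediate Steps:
U(L) = 4 + L
j(B, H) = 9 (j(B, H) = 4 + 5 = 9)
n(m, u) = -2 + u
T(I, s) = 1 (T(I, s) = 2 + 1/(-1) = 2 - 1 = 1)
Z(c) = c + c² (Z(c) = c² + c = c + c²)
Z(T(-1, 2))*(11 + 18) = (1*(1 + 1))*(11 + 18) = (1*2)*29 = 2*29 = 58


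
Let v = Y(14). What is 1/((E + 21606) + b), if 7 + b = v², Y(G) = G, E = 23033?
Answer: 1/44828 ≈ 2.2307e-5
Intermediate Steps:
v = 14
b = 189 (b = -7 + 14² = -7 + 196 = 189)
1/((E + 21606) + b) = 1/((23033 + 21606) + 189) = 1/(44639 + 189) = 1/44828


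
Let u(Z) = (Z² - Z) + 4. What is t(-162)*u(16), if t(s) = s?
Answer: -39528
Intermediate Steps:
u(Z) = 4 + Z² - Z
t(-162)*u(16) = -162*(4 + 16² - 1*16) = -162*(4 + 256 - 16) = -162*244 = -39528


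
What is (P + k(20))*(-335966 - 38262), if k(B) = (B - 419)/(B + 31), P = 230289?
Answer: -1465020289840/17 ≈ -8.6178e+10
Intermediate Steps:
k(B) = (-419 + B)/(31 + B)
(P + k(20))*(-335966 - 38262) = (230289 + (-419 + 20)/(31 + 20))*(-335966 - 38262) = (230289 - 399/51)*(-374228) = (230289 + (1/51)*(-399))*(-374228) = (230289 - 133/17)*(-374228) = (3914780/17)*(-374228) = -1465020289840/17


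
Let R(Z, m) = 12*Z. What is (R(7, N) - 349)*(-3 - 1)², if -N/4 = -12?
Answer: -4240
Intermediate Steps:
N = 48 (N = -4*(-12) = 48)
(R(7, N) - 349)*(-3 - 1)² = (12*7 - 349)*(-3 - 1)² = (84 - 349)*(-4)² = -265*16 = -4240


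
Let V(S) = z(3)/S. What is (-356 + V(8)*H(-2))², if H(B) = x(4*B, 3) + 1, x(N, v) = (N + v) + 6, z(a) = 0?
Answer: 126736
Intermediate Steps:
x(N, v) = 6 + N + v
H(B) = 10 + 4*B (H(B) = (6 + 4*B + 3) + 1 = (9 + 4*B) + 1 = 10 + 4*B)
V(S) = 0 (V(S) = 0/S = 0)
(-356 + V(8)*H(-2))² = (-356 + 0*(10 + 4*(-2)))² = (-356 + 0*(10 - 8))² = (-356 + 0*2)² = (-356 + 0)² = (-356)² = 126736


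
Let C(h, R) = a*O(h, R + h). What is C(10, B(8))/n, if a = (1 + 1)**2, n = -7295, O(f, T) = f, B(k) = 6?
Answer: -8/1459 ≈ -0.0054832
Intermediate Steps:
a = 4 (a = 2**2 = 4)
C(h, R) = 4*h
C(10, B(8))/n = (4*10)/(-7295) = 40*(-1/7295) = -8/1459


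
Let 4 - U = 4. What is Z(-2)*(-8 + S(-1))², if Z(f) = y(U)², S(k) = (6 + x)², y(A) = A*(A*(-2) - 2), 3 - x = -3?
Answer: 0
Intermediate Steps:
x = 6 (x = 3 - 1*(-3) = 3 + 3 = 6)
U = 0 (U = 4 - 1*4 = 4 - 4 = 0)
y(A) = A*(-2 - 2*A) (y(A) = A*(-2*A - 2) = A*(-2 - 2*A))
S(k) = 144 (S(k) = (6 + 6)² = 12² = 144)
Z(f) = 0 (Z(f) = (-2*0*(1 + 0))² = (-2*0*1)² = 0² = 0)
Z(-2)*(-8 + S(-1))² = 0*(-8 + 144)² = 0*136² = 0*18496 = 0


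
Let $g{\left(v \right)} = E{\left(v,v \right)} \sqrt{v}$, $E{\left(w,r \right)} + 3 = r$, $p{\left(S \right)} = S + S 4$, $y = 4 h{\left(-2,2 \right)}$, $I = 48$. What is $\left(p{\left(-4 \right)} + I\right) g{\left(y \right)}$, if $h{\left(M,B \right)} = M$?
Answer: $- 616 i \sqrt{2} \approx - 871.16 i$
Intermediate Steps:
$y = -8$ ($y = 4 \left(-2\right) = -8$)
$p{\left(S \right)} = 5 S$ ($p{\left(S \right)} = S + 4 S = 5 S$)
$E{\left(w,r \right)} = -3 + r$
$g{\left(v \right)} = \sqrt{v} \left(-3 + v\right)$ ($g{\left(v \right)} = \left(-3 + v\right) \sqrt{v} = \sqrt{v} \left(-3 + v\right)$)
$\left(p{\left(-4 \right)} + I\right) g{\left(y \right)} = \left(5 \left(-4\right) + 48\right) \sqrt{-8} \left(-3 - 8\right) = \left(-20 + 48\right) 2 i \sqrt{2} \left(-11\right) = 28 \left(- 22 i \sqrt{2}\right) = - 616 i \sqrt{2}$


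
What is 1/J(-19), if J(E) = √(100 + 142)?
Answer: √2/22 ≈ 0.064282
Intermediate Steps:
J(E) = 11*√2 (J(E) = √242 = 11*√2)
1/J(-19) = 1/(11*√2) = √2/22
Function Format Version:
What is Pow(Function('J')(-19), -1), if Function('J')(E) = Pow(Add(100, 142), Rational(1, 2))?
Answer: Mul(Rational(1, 22), Pow(2, Rational(1, 2))) ≈ 0.064282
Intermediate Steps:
Function('J')(E) = Mul(11, Pow(2, Rational(1, 2))) (Function('J')(E) = Pow(242, Rational(1, 2)) = Mul(11, Pow(2, Rational(1, 2))))
Pow(Function('J')(-19), -1) = Pow(Mul(11, Pow(2, Rational(1, 2))), -1) = Mul(Rational(1, 22), Pow(2, Rational(1, 2)))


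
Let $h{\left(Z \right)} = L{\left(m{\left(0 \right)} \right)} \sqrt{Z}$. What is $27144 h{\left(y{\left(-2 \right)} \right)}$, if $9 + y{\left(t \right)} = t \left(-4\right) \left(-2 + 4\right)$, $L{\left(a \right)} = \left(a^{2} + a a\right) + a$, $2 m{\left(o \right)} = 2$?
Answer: $81432 \sqrt{7} \approx 2.1545 \cdot 10^{5}$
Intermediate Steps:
$m{\left(o \right)} = 1$ ($m{\left(o \right)} = \frac{1}{2} \cdot 2 = 1$)
$L{\left(a \right)} = a + 2 a^{2}$ ($L{\left(a \right)} = \left(a^{2} + a^{2}\right) + a = 2 a^{2} + a = a + 2 a^{2}$)
$y{\left(t \right)} = -9 - 8 t$ ($y{\left(t \right)} = -9 + t \left(-4\right) \left(-2 + 4\right) = -9 + - 4 t 2 = -9 - 8 t$)
$h{\left(Z \right)} = 3 \sqrt{Z}$ ($h{\left(Z \right)} = 1 \left(1 + 2 \cdot 1\right) \sqrt{Z} = 1 \left(1 + 2\right) \sqrt{Z} = 1 \cdot 3 \sqrt{Z} = 3 \sqrt{Z}$)
$27144 h{\left(y{\left(-2 \right)} \right)} = 27144 \cdot 3 \sqrt{-9 - -16} = 27144 \cdot 3 \sqrt{-9 + 16} = 27144 \cdot 3 \sqrt{7} = 81432 \sqrt{7}$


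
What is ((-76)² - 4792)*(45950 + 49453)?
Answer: 93876552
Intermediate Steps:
((-76)² - 4792)*(45950 + 49453) = (5776 - 4792)*95403 = 984*95403 = 93876552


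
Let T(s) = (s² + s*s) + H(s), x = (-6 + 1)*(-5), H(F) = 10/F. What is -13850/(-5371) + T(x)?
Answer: 33648742/26855 ≈ 1253.0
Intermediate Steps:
x = 25 (x = -5*(-5) = 25)
T(s) = 2*s² + 10/s (T(s) = (s² + s*s) + 10/s = (s² + s²) + 10/s = 2*s² + 10/s)
-13850/(-5371) + T(x) = -13850/(-5371) + 2*(5 + 25³)/25 = -13850*(-1/5371) + 2*(1/25)*(5 + 15625) = 13850/5371 + 2*(1/25)*15630 = 13850/5371 + 6252/5 = 33648742/26855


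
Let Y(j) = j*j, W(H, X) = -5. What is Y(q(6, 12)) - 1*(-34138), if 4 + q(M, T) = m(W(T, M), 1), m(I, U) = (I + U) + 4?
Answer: 34154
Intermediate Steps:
m(I, U) = 4 + I + U
q(M, T) = -4 (q(M, T) = -4 + (4 - 5 + 1) = -4 + 0 = -4)
Y(j) = j**2
Y(q(6, 12)) - 1*(-34138) = (-4)**2 - 1*(-34138) = 16 + 34138 = 34154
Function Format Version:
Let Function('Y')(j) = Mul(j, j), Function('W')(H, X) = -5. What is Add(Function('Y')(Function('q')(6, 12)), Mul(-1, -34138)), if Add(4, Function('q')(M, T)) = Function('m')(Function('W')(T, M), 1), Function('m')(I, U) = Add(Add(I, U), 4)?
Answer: 34154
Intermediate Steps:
Function('m')(I, U) = Add(4, I, U)
Function('q')(M, T) = -4 (Function('q')(M, T) = Add(-4, Add(4, -5, 1)) = Add(-4, 0) = -4)
Function('Y')(j) = Pow(j, 2)
Add(Function('Y')(Function('q')(6, 12)), Mul(-1, -34138)) = Add(Pow(-4, 2), Mul(-1, -34138)) = Add(16, 34138) = 34154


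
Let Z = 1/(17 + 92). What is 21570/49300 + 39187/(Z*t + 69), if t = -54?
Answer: 21074024509/36812310 ≈ 572.47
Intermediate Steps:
Z = 1/109 ≈ 0.0091743
21570/49300 + 39187/(Z*t + 69) = 21570/49300 + 39187/((1/109)*(-54) + 69) = 21570*(1/49300) + 39187/(-54/109 + 69) = 2157/4930 + 39187/(7467/109) = 2157/4930 + 39187*(109/7467) = 2157/4930 + 4271383/7467 = 21074024509/36812310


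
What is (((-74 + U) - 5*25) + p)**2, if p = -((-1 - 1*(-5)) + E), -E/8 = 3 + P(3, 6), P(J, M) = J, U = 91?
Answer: 4096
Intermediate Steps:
E = -48 (E = -8*(3 + 3) = -8*6 = -48)
p = 44 (p = -((-1 - 1*(-5)) - 48) = -((-1 + 5) - 48) = -(4 - 48) = -1*(-44) = 44)
(((-74 + U) - 5*25) + p)**2 = (((-74 + 91) - 5*25) + 44)**2 = ((17 - 125) + 44)**2 = (-108 + 44)**2 = (-64)**2 = 4096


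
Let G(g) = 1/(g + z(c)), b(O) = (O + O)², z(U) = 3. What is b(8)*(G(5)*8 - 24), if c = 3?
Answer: -5888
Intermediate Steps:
b(O) = 4*O² (b(O) = (2*O)² = 4*O²)
G(g) = 1/(3 + g) (G(g) = 1/(g + 3) = 1/(3 + g))
b(8)*(G(5)*8 - 24) = (4*8²)*(8/(3 + 5) - 24) = (4*64)*(8/8 - 24) = 256*((⅛)*8 - 24) = 256*(1 - 24) = 256*(-23) = -5888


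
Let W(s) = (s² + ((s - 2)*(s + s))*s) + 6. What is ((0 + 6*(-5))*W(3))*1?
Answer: -990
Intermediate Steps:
W(s) = 6 + s² + 2*s²*(-2 + s) (W(s) = (s² + ((-2 + s)*(2*s))*s) + 6 = (s² + (2*s*(-2 + s))*s) + 6 = (s² + 2*s²*(-2 + s)) + 6 = 6 + s² + 2*s²*(-2 + s))
((0 + 6*(-5))*W(3))*1 = ((0 + 6*(-5))*(6 - 3*3² + 2*3³))*1 = ((0 - 30)*(6 - 3*9 + 2*27))*1 = -30*(6 - 27 + 54)*1 = -30*33*1 = -990*1 = -990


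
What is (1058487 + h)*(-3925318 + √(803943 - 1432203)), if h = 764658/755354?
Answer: -1569210940606394904/377677 + 799533154056*I*√157065/377677 ≈ -4.1549e+12 + 8.3899e+8*I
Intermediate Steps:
h = 382329/377677 (h = 764658*(1/755354) = 382329/377677 ≈ 1.0123)
(1058487 + h)*(-3925318 + √(803943 - 1432203)) = (1058487 + 382329/377677)*(-3925318 + √(803943 - 1432203)) = 399766577028*(-3925318 + √(-628260))/377677 = 399766577028*(-3925318 + 2*I*√157065)/377677 = -1569210940606394904/377677 + 799533154056*I*√157065/377677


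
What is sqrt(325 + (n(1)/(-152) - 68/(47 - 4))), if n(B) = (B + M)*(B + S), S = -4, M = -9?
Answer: 2*sqrt(53943242)/817 ≈ 17.979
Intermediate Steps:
n(B) = (-9 + B)*(-4 + B) (n(B) = (B - 9)*(B - 4) = (-9 + B)*(-4 + B))
sqrt(325 + (n(1)/(-152) - 68/(47 - 4))) = sqrt(325 + ((36 + 1**2 - 13*1)/(-152) - 68/(47 - 4))) = sqrt(325 + ((36 + 1 - 13)*(-1/152) - 68/43)) = sqrt(325 + (24*(-1/152) - 68*1/43)) = sqrt(325 + (-3/19 - 68/43)) = sqrt(325 - 1421/817) = sqrt(264104/817) = 2*sqrt(53943242)/817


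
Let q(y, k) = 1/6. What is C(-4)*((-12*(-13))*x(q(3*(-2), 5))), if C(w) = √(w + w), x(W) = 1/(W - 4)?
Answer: -1872*I*√2/23 ≈ -115.1*I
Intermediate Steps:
q(y, k) = ⅙
x(W) = 1/(-4 + W)
C(w) = √2*√w (C(w) = √(2*w) = √2*√w)
C(-4)*((-12*(-13))*x(q(3*(-2), 5))) = (√2*√(-4))*((-12*(-13))/(-4 + ⅙)) = (√2*(2*I))*(156/(-23/6)) = (2*I*√2)*(156*(-6/23)) = (2*I*√2)*(-936/23) = -1872*I*√2/23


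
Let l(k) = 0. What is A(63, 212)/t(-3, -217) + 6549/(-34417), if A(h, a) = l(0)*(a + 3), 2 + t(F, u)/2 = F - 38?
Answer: -6549/34417 ≈ -0.19028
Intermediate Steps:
t(F, u) = -80 + 2*F (t(F, u) = -4 + 2*(F - 38) = -4 + 2*(-38 + F) = -4 + (-76 + 2*F) = -80 + 2*F)
A(h, a) = 0 (A(h, a) = 0*(a + 3) = 0*(3 + a) = 0)
A(63, 212)/t(-3, -217) + 6549/(-34417) = 0/(-80 + 2*(-3)) + 6549/(-34417) = 0/(-80 - 6) + 6549*(-1/34417) = 0/(-86) - 6549/34417 = 0*(-1/86) - 6549/34417 = 0 - 6549/34417 = -6549/34417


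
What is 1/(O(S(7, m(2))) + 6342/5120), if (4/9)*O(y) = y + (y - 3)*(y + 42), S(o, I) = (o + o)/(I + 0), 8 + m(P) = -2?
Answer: -12800/5169297 ≈ -0.0024762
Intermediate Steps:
m(P) = -10 (m(P) = -8 - 2 = -10)
S(o, I) = 2*o/I (S(o, I) = (2*o)/I = 2*o/I)
O(y) = 9*y/4 + 9*(-3 + y)*(42 + y)/4 (O(y) = 9*(y + (y - 3)*(y + 42))/4 = 9*(y + (-3 + y)*(42 + y))/4 = 9*y/4 + 9*(-3 + y)*(42 + y)/4)
1/(O(S(7, m(2))) + 6342/5120) = 1/((-567/2 + 90*(2*7/(-10)) + 9*(2*7/(-10))**2/4) + 6342/5120) = 1/((-567/2 + 90*(2*7*(-1/10)) + 9*(2*7*(-1/10))**2/4) + 6342*(1/5120)) = 1/((-567/2 + 90*(-7/5) + 9*(-7/5)**2/4) + 3171/2560) = 1/((-567/2 - 126 + (9/4)*(49/25)) + 3171/2560) = 1/((-567/2 - 126 + 441/100) + 3171/2560) = 1/(-40509/100 + 3171/2560) = 1/(-5169297/12800) = -12800/5169297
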